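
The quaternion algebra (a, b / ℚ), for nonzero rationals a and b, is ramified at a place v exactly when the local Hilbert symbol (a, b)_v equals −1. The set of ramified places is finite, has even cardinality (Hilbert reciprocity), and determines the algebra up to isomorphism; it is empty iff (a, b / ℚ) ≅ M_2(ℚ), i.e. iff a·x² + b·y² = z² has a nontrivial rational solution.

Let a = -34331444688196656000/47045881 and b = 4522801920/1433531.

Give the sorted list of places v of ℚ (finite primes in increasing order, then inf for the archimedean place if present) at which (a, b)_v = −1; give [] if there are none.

Mod squares: a ≡ -910, b ≡ 2145. Check v ∈ {∞, 2, 3, 5, 7, 11, 13, 19, 43}.
v=∞: -910 < 0 and 2145 > 0  ⇒  (a,b)_∞ = +1.
v=7: a=7^7·(≡3), b=7^2·(≡3) mod 7; (3|7)=-1, (3|7)=-1; (−1)^{7·2·3}·(-1)^2·(-1)^7 = -1.
v=19: a=19^-6·(≡13), b=19^-4·(≡4) mod 19; (13|19)=-1, (4|19)=+1; (−1)^{-6·-4·9}·(-1)^-4·(+1)^-6 = +1.
v=5: a=5^3·(≡2), b=5^1·(≡4) mod 5; (2|5)=-1, (4|5)=+1; (−1)^{3·1·2}·(-1)^1·(+1)^3 = -1.
v=43: a=43^0·(≡41), b=43^2·(≡6) mod 43; (41|43)=+1, (6|43)=+1; (−1)^{0·2·21}·(+1)^2·(+1)^0 = +1.
v=11: a=11^4·(≡1), b=11^-1·(≡8) mod 11; (1|11)=+1, (8|11)=-1; (−1)^{4·-1·5}·(+1)^-1·(-1)^4 = +1.
v=2: v_2(a)=7, v_2(b)=8; units ≡ 1, 1 (mod 8); ε·ε+αω+βω = 0·0+7·0+8·0 ≡ 0  ⇒  (a,b)_2 = +1.
v=3: a=3^4·(≡2), b=3^1·(≡1) mod 3; (2|3)=-1, (1|3)=+1; (−1)^{4·1·1}·(-1)^1·(+1)^4 = -1.
v=13: a=13^3·(≡7), b=13^1·(≡9) mod 13; (7|13)=-1, (9|13)=+1; (−1)^{3·1·6}·(-1)^1·(+1)^3 = -1.
Ram(-910, 2145) = {3, 5, 7, 13}; no ℚ_3-point on the conic.

[3, 5, 7, 13]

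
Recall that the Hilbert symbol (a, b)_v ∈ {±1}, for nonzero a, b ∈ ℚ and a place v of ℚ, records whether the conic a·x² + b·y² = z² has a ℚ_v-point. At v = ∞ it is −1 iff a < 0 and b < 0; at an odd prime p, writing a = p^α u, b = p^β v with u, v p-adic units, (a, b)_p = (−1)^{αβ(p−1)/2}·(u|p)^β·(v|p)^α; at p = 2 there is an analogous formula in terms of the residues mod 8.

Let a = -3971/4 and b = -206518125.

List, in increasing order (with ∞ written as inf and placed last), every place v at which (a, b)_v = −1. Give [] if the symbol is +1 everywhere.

[11, 17, 19, inf]

Mod squares: a ≡ -11, b ≡ -330429. Check v ∈ {∞, 2, 3, 5, 11, 17, 19, 31}.
v=2: v_2(a)=-2, v_2(b)=0; units ≡ 5, 3 (mod 8); ε·ε+αω+βω = 0·1+-2·1+0·1 ≡ 0  ⇒  (a,b)_2 = +1.
v=3: a=3^0·(≡1), b=3^1·(≡2) mod 3; (1|3)=+1, (2|3)=-1; (−1)^{0·1·1}·(+1)^1·(-1)^0 = +1.
v=5: a=5^0·(≡1), b=5^4·(≡1) mod 5; (1|5)=+1, (1|5)=+1; (−1)^{0·4·2}·(+1)^4·(+1)^0 = +1.
v=∞: -11 < 0 and -330429 < 0  ⇒  (a,b)_∞ = -1.
v=17: a=17^0·(≡6), b=17^1·(≡7) mod 17; (6|17)=-1, (7|17)=-1; (−1)^{0·1·8}·(-1)^1·(-1)^0 = -1.
v=11: a=11^1·(≡6), b=11^1·(≡7) mod 11; (6|11)=-1, (7|11)=-1; (−1)^{1·1·5}·(-1)^1·(-1)^1 = -1.
v=31: a=31^0·(≡7), b=31^1·(≡25) mod 31; (7|31)=+1, (25|31)=+1; (−1)^{0·1·15}·(+1)^1·(+1)^0 = +1.
v=19: a=19^2·(≡2), b=19^1·(≡12) mod 19; (2|19)=-1, (12|19)=-1; (−1)^{2·1·9}·(-1)^1·(-1)^2 = -1.
(-11, -330429 / ℚ) ramifies at {11, 17, 19, ∞}: a division algebra.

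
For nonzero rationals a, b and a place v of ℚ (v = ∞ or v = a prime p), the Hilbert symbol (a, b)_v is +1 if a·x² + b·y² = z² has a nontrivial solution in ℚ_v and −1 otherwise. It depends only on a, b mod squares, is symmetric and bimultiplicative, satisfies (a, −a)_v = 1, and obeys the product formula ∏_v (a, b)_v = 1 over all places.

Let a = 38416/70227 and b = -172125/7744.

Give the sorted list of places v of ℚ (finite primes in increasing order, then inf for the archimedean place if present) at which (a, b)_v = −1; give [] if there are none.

[2, 3, 5, 17]

(a, b) ≡ (3, -85) mod (ℚ^×)²; places V = {2, 3, 5, 7, 11, 17, ∞}.
(a,b)_∞: sgn(3)=+, sgn(-85)=−, so +1.
(a,b)_5: α=0, u≡3; β=3, v≡2 (mod 5); (3|5)=-1, (2|5)=-1; sign (−1)^0·-1^3·-1^0 = -1.
(a,b)_11: α=0, u≡5; β=-2, v≡4 (mod 11); (5|11)=+1, (4|11)=+1; sign (−1)^0·+1^-2·+1^0 = +1.
(a,b)_7: α=4, u≡3; β=0, v≡6 (mod 7); (3|7)=-1, (6|7)=-1; sign (−1)^0·-1^0·-1^4 = +1.
(a,b)_3: α=-5, u≡1; β=4, v≡2 (mod 3); (1|3)=+1, (2|3)=-1; sign (−1)^0·+1^4·-1^-5 = -1.
(a,b)_2: α=4, β=-6; u≡3, v≡3 (mod 8); ε(u)ε(v)=1·1, αω(v)=4·1, βω(u)=-6·1; sum ≡ 1  ⇒  -1.
(a,b)_17: α=-2, u≡6; β=1, v≡14 (mod 17); (6|17)=-1, (14|17)=-1; sign (−1)^0·-1^1·-1^-2 = -1.
(3, -85 / ℚ) ramifies at {2, 3, 5, 17}: a division algebra.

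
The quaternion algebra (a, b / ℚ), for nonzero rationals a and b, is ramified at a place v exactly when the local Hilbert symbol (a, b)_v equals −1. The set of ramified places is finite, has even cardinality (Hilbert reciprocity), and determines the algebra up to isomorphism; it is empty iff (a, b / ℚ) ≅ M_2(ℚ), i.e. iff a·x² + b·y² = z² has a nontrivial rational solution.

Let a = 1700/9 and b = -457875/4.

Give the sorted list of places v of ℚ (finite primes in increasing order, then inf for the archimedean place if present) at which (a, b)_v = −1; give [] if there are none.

Mod squares: a ≡ 17, b ≡ -2035. Check v ∈ {∞, 2, 3, 5, 11, 17, 37}.
v=17: a=17^1·(≡13), b=17^0·(≡5) mod 17; (13|17)=+1, (5|17)=-1; (−1)^{1·0·8}·(+1)^0·(-1)^1 = -1.
v=3: a=3^-2·(≡2), b=3^2·(≡2) mod 3; (2|3)=-1, (2|3)=-1; (−1)^{-2·2·1}·(-1)^2·(-1)^-2 = +1.
v=∞: 17 > 0 and -2035 < 0  ⇒  (a,b)_∞ = +1.
v=11: a=11^0·(≡8), b=11^1·(≡8) mod 11; (8|11)=-1, (8|11)=-1; (−1)^{0·1·5}·(-1)^1·(-1)^0 = -1.
v=37: a=37^0·(≡8), b=37^1·(≡5) mod 37; (8|37)=-1, (5|37)=-1; (−1)^{0·1·18}·(-1)^1·(-1)^0 = -1.
v=5: a=5^2·(≡2), b=5^3·(≡3) mod 5; (2|5)=-1, (3|5)=-1; (−1)^{2·3·2}·(-1)^3·(-1)^2 = -1.
v=2: v_2(a)=2, v_2(b)=-2; units ≡ 1, 5 (mod 8); ε·ε+αω+βω = 0·0+2·1+-2·0 ≡ 0  ⇒  (a,b)_2 = +1.
Ram(17, -2035) = {5, 11, 17, 37}; no ℚ_5-point on the conic.

[5, 11, 17, 37]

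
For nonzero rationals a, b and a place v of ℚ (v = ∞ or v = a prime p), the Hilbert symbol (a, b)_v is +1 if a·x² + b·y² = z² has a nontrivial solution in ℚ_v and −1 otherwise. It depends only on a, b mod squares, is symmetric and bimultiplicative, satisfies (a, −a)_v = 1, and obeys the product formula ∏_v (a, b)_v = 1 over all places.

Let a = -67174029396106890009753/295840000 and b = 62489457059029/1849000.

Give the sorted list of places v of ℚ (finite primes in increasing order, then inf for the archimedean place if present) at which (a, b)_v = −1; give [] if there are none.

Mod squares: a ≡ -273, b ≡ 13090. Check v ∈ {∞, 2, 3, 5, 7, 11, 13, 17, 23, 31, 43}.
v=5: a=5^-4·(≡3), b=5^-3·(≡2) mod 5; (3|5)=-1, (2|5)=-1; (−1)^{-4·-3·2}·(-1)^-3·(-1)^-4 = -1.
v=31: a=31^2·(≡30), b=31^0·(≡25) mod 31; (30|31)=-1, (25|31)=+1; (−1)^{2·0·15}·(-1)^0·(+1)^2 = +1.
v=2: v_2(a)=-8, v_2(b)=-3; units ≡ 7, 1 (mod 8); ε·ε+αω+βω = 1·0+-8·0+-3·0 ≡ 0  ⇒  (a,b)_2 = +1.
v=3: a=3^1·(≡2), b=3^0·(≡1) mod 3; (2|3)=-1, (1|3)=+1; (−1)^{1·0·1}·(-1)^0·(+1)^1 = +1.
v=11: a=11^2·(≡2), b=11^1·(≡8) mod 11; (2|11)=-1, (8|11)=-1; (−1)^{2·1·5}·(-1)^1·(-1)^2 = -1.
v=7: a=7^13·(≡5), b=7^11·(≡2) mod 7; (5|7)=-1, (2|7)=+1; (−1)^{13·11·3}·(-1)^11·(+1)^13 = +1.
v=∞: -273 < 0 and 13090 > 0  ⇒  (a,b)_∞ = +1.
v=23: a=23^2·(≡3), b=23^0·(≡13) mod 23; (3|23)=+1, (13|23)=+1; (−1)^{2·0·11}·(+1)^0·(+1)^2 = +1.
v=43: a=43^-2·(≡32), b=43^-2·(≡5) mod 43; (32|43)=-1, (5|43)=-1; (−1)^{-2·-2·21}·(-1)^-2·(-1)^-2 = +1.
v=13: a=13^1·(≡6), b=13^2·(≡1) mod 13; (6|13)=-1, (1|13)=+1; (−1)^{1·2·6}·(-1)^2·(+1)^1 = +1.
v=17: a=17^2·(≡9), b=17^1·(≡7) mod 17; (9|17)=+1, (7|17)=-1; (−1)^{2·1·8}·(+1)^1·(-1)^2 = +1.
|Ram(-273, 13090)| = 2, even; anisotropic at {5, 11}.

[5, 11]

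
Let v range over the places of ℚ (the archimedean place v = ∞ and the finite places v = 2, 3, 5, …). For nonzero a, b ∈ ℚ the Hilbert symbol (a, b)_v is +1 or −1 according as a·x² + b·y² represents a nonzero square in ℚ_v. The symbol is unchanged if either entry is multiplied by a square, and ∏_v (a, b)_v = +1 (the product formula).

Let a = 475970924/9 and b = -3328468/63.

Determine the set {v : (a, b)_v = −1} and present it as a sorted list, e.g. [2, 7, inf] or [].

(a, b) ≡ (11, -91) mod (ℚ^×)²; places V = {2, 3, 7, 11, 13, 23, ∞}.
(a,b)_23: α=2, u≡20; β=2, v≡6 (mod 23); (20|23)=-1, (6|23)=+1; sign (−1)^0·-1^2·+1^2 = +1.
(a,b)_∞: sgn(11)=+, sgn(-91)=−, so +1.
(a,b)_11: α=3, u≡3; β=2, v≡10 (mod 11); (3|11)=+1, (10|11)=-1; sign (−1)^0·+1^2·-1^3 = -1.
(a,b)_2: α=2, β=2; u≡3, v≡5 (mod 8); ε(u)ε(v)=1·0, αω(v)=2·1, βω(u)=2·1; sum ≡ 0  ⇒  +1.
(a,b)_3: α=-2, u≡2; β=-2, v≡2 (mod 3); (2|3)=-1, (2|3)=-1; sign (−1)^0·-1^-2·-1^-2 = +1.
(a,b)_13: α=2, u≡7; β=1, v≡7 (mod 13); (7|13)=-1, (7|13)=-1; sign (−1)^0·-1^1·-1^2 = -1.
(a,b)_7: α=0, u≡1; β=-1, v≡2 (mod 7); (1|7)=+1, (2|7)=+1; sign (−1)^0·+1^-1·+1^0 = +1.
|Ram(11, -91)| = 2, even; anisotropic at {11, 13}.

[11, 13]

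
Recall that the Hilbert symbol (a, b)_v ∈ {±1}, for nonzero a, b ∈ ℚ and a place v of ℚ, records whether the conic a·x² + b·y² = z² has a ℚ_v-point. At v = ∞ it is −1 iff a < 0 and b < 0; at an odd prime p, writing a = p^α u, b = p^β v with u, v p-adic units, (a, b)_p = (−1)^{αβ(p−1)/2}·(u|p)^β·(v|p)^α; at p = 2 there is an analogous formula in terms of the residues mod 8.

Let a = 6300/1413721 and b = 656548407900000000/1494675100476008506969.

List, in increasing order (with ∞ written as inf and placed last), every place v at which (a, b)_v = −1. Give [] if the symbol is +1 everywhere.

(a, b) ≡ (7, 31) mod (ℚ^×)²; places V = {2, 3, 5, 7, 11, 23, 29, 31, 41, ∞}.
(a,b)_29: α=-2, u≡22; β=-6, v≡12 (mod 29); (22|29)=+1, (12|29)=-1; sign (−1)^0·+1^-6·-1^-2 = +1.
(a,b)_2: α=2, β=8; u≡7, v≡7 (mod 8); ε(u)ε(v)=1·1, αω(v)=2·0, βω(u)=8·0; sum ≡ 1  ⇒  -1.
(a,b)_7: α=1, u≡4; β=4, v≡3 (mod 7); (4|7)=+1, (3|7)=-1; sign (−1)^0·+1^4·-1^1 = -1.
(a,b)_41: α=-2, u≡13; β=-6, v≡9 (mod 41); (13|41)=-1, (9|41)=+1; sign (−1)^0·-1^-6·+1^-2 = +1.
(a,b)_3: α=2, u≡1; β=6, v≡1 (mod 3); (1|3)=+1, (1|3)=+1; sign (−1)^0·+1^6·+1^2 = +1.
(a,b)_23: α=0, u≡7; β=-2, v≡6 (mod 23); (7|23)=-1, (6|23)=+1; sign (−1)^0·-1^-2·+1^0 = +1.
(a,b)_31: α=0, u≡8; β=1, v≡2 (mod 31); (8|31)=+1, (2|31)=+1; sign (−1)^0·+1^1·+1^0 = +1.
(a,b)_5: α=2, u≡2; β=8, v≡1 (mod 5); (2|5)=-1, (1|5)=+1; sign (−1)^0·-1^8·+1^2 = +1.
(a,b)_∞: sgn(7)=+, sgn(31)=+, so +1.
(a,b)_11: α=0, u≡8; β=2, v≡4 (mod 11); (8|11)=-1, (4|11)=+1; sign (−1)^0·-1^2·+1^0 = +1.
(7, 31 / ℚ) ramifies at {2, 7}: a division algebra.

[2, 7]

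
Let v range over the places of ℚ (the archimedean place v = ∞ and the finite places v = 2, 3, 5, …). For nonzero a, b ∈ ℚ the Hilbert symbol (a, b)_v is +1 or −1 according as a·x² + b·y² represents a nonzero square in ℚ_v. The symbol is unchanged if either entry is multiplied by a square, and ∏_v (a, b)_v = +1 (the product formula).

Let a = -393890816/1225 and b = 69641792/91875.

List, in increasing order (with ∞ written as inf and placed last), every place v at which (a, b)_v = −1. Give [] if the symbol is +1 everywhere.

[11, 17]

(a, b) ≡ (-11, 51) mod (ℚ^×)²; places V = {2, 3, 5, 7, 11, 17, 23, ∞}.
(a,b)_5: α=-2, u≡1; β=-4, v≡1 (mod 5); (1|5)=+1, (1|5)=+1; sign (−1)^0·+1^-4·+1^-2 = +1.
(a,b)_17: α=2, u≡14; β=1, v≡5 (mod 17); (14|17)=-1, (5|17)=-1; sign (−1)^0·-1^1·-1^2 = -1.
(a,b)_23: α=0, u≡9; β=2, v≡5 (mod 23); (9|23)=+1, (5|23)=-1; sign (−1)^0·+1^2·-1^0 = +1.
(a,b)_7: α=-2, u≡6; β=-2, v≡4 (mod 7); (6|7)=-1, (4|7)=+1; sign (−1)^0·-1^-2·+1^-2 = +1.
(a,b)_11: α=3, u≡2; β=2, v≡7 (mod 11); (2|11)=-1, (7|11)=-1; sign (−1)^0·-1^2·-1^3 = -1.
(a,b)_2: α=10, β=6; u≡5, v≡3 (mod 8); ε(u)ε(v)=0·1, αω(v)=10·1, βω(u)=6·1; sum ≡ 0  ⇒  +1.
(a,b)_∞: sgn(-11)=−, sgn(51)=+, so +1.
(a,b)_3: α=0, u≡1; β=-1, v≡2 (mod 3); (1|3)=+1, (2|3)=-1; sign (−1)^0·+1^-1·-1^0 = +1.
|Ram(-11, 51)| = 2, even; anisotropic at {11, 17}.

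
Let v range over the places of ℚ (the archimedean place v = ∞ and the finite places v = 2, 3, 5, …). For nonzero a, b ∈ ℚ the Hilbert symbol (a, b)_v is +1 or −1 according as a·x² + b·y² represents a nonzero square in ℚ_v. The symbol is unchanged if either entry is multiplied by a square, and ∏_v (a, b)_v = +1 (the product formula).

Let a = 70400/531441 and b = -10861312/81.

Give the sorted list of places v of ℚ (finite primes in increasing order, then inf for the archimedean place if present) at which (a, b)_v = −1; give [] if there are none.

(a, b) ≡ (11, -42427) mod (ℚ^×)²; places V = {2, 3, 5, 7, 11, 19, 29, ∞}.
(a,b)_5: α=2, u≡1; β=0, v≡3 (mod 5); (1|5)=+1, (3|5)=-1; sign (−1)^0·+1^0·-1^2 = +1.
(a,b)_7: α=0, u≡1; β=1, v≡1 (mod 7); (1|7)=+1, (1|7)=+1; sign (−1)^0·+1^1·+1^0 = +1.
(a,b)_∞: sgn(11)=+, sgn(-42427)=−, so +1.
(a,b)_2: α=8, β=8; u≡3, v≡5 (mod 8); ε(u)ε(v)=1·0, αω(v)=8·1, βω(u)=8·1; sum ≡ 0  ⇒  +1.
(a,b)_19: α=0, u≡16; β=1, v≡1 (mod 19); (16|19)=+1, (1|19)=+1; sign (−1)^0·+1^1·+1^0 = +1.
(a,b)_11: α=1, u≡1; β=1, v≡3 (mod 11); (1|11)=+1, (3|11)=+1; sign (−1)^1·+1^1·+1^1 = -1.
(a,b)_3: α=-12, u≡2; β=-4, v≡2 (mod 3); (2|3)=-1, (2|3)=-1; sign (−1)^0·-1^-4·-1^-12 = +1.
(a,b)_29: α=0, u≡21; β=1, v≡23 (mod 29); (21|29)=-1, (23|29)=+1; sign (−1)^0·-1^1·+1^0 = -1.
Ram(11, -42427) = {11, 29}; no ℚ_11-point on the conic.

[11, 29]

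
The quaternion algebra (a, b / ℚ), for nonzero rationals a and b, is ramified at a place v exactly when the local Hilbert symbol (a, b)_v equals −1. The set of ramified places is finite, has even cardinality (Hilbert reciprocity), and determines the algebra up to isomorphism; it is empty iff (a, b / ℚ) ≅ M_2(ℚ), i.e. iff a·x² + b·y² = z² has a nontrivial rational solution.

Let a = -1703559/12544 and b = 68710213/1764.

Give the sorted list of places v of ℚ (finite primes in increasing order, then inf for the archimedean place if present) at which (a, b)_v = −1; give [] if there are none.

[]

Mod squares: a ≡ -39, b ≡ 13. Check v ∈ {∞, 2, 3, 7, 11, 13, 19}.
v=7: a=7^-2·(≡6), b=7^-2·(≡5) mod 7; (6|7)=-1, (5|7)=-1; (−1)^{-2·-2·3}·(-1)^-2·(-1)^-2 = +1.
v=2: v_2(a)=-8, v_2(b)=-2; units ≡ 1, 5 (mod 8); ε·ε+αω+βω = 0·0+-8·1+-2·0 ≡ 0  ⇒  (a,b)_2 = +1.
v=13: a=13^1·(≡3), b=13^1·(≡12) mod 13; (3|13)=+1, (12|13)=+1; (−1)^{1·1·6}·(+1)^1·(+1)^1 = +1.
v=11: a=11^2·(≡3), b=11^4·(≡10) mod 11; (3|11)=+1, (10|11)=-1; (−1)^{2·4·5}·(+1)^4·(-1)^2 = +1.
v=3: a=3^1·(≡2), b=3^-2·(≡1) mod 3; (2|3)=-1, (1|3)=+1; (−1)^{1·-2·1}·(-1)^-2·(+1)^1 = +1.
v=19: a=19^2·(≡3), b=19^2·(≡3) mod 19; (3|19)=-1, (3|19)=-1; (−1)^{2·2·9}·(-1)^2·(-1)^2 = +1.
v=∞: -39 < 0 and 13 > 0  ⇒  (a,b)_∞ = +1.
Every local symbol is +1, so the conic -39·x² + 13·y² = z² has ℚ_v-points for all v and hence a ℚ-point; (a, b / ℚ) ≅ M_2(ℚ).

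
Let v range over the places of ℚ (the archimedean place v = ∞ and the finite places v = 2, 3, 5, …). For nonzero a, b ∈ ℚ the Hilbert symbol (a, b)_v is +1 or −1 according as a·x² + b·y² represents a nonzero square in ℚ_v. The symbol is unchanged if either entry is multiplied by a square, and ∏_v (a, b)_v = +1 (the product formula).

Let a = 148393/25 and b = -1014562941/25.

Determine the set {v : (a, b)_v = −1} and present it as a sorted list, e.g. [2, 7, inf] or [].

[7, 17]

(a, b) ≡ (148393, -548709) mod (ℚ^×)²; places V = {2, 3, 5, 7, 17, 29, 43, 53, ∞}.
(a,b)_∞: sgn(148393)=+, sgn(-548709)=−, so +1.
(a,b)_43: α=1, u≡40; β=2, v≡4 (mod 43); (40|43)=+1, (4|43)=+1; sign (−1)^0·+1^2·+1^1 = +1.
(a,b)_3: α=0, u≡1; β=1, v≡1 (mod 3); (1|3)=+1, (1|3)=+1; sign (−1)^0·+1^1·+1^0 = +1.
(a,b)_2: α=0, β=0; u≡1, v≡3 (mod 8); ε(u)ε(v)=0·1, αω(v)=0·1, βω(u)=0·0; sum ≡ 0  ⇒  +1.
(a,b)_7: α=1, u≡6; β=1, v≡5 (mod 7); (6|7)=-1, (5|7)=-1; sign (−1)^1·-1^1·-1^1 = -1.
(a,b)_29: α=1, u≡4; β=1, v≡28 (mod 29); (4|29)=+1, (28|29)=+1; sign (−1)^0·+1^1·+1^1 = +1.
(a,b)_53: α=0, u≡40; β=1, v≡34 (mod 53); (40|53)=+1, (34|53)=-1; sign (−1)^0·+1^1·-1^0 = +1.
(a,b)_5: α=-2, u≡3; β=-2, v≡4 (mod 5); (3|5)=-1, (4|5)=+1; sign (−1)^0·-1^-2·+1^-2 = +1.
(a,b)_17: α=1, u≡1; β=1, v≡14 (mod 17); (1|17)=+1, (14|17)=-1; sign (−1)^0·+1^1·-1^1 = -1.
|Ram(148393, -548709)| = 2, even; anisotropic at {7, 17}.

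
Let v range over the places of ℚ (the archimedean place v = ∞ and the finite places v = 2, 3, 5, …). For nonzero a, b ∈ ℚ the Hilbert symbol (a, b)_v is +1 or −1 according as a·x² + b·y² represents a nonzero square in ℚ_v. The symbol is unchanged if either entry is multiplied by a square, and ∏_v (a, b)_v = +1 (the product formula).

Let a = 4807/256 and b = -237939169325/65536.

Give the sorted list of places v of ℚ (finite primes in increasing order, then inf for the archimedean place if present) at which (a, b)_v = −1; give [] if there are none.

[2, 23]

(a, b) ≡ (4807, -32932757) mod (ℚ^×)²; places V = {2, 5, 11, 13, 17, 19, 23, 31, ∞}.
(a,b)_13: α=0, u≡4; β=1, v≡5 (mod 13); (4|13)=+1, (5|13)=-1; sign (−1)^0·+1^1·-1^0 = +1.
(a,b)_2: α=-8, β=-16; u≡7, v≡3 (mod 8); ε(u)ε(v)=1·1, αω(v)=-8·1, βω(u)=-16·0; sum ≡ 1  ⇒  -1.
(a,b)_23: α=1, u≡16; β=1, v≡2 (mod 23); (16|23)=+1, (2|23)=+1; sign (−1)^1·+1^1·+1^1 = -1.
(a,b)_31: α=0, u≡8; β=1, v≡23 (mod 31); (8|31)=+1, (23|31)=-1; sign (−1)^0·+1^1·-1^0 = +1.
(a,b)_17: α=0, u≡13; β=3, v≡10 (mod 17); (13|17)=+1, (10|17)=-1; sign (−1)^0·+1^3·-1^0 = +1.
(a,b)_∞: sgn(4807)=+, sgn(-32932757)=−, so +1.
(a,b)_19: α=1, u≡7; β=1, v≡10 (mod 19); (7|19)=+1, (10|19)=-1; sign (−1)^1·+1^1·-1^1 = +1.
(a,b)_11: α=1, u≡10; β=1, v≡5 (mod 11); (10|11)=-1, (5|11)=+1; sign (−1)^1·-1^1·+1^1 = +1.
(a,b)_5: α=0, u≡2; β=2, v≡2 (mod 5); (2|5)=-1, (2|5)=-1; sign (−1)^0·-1^2·-1^0 = +1.
(4807, -32932757 / ℚ) ramifies at {2, 23}: a division algebra.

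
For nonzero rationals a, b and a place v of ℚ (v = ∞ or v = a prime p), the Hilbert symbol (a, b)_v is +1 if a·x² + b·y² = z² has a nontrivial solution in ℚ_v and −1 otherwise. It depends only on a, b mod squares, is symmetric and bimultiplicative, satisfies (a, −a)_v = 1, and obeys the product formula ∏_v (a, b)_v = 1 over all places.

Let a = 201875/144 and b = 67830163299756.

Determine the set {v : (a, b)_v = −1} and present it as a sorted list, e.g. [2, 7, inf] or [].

Mod squares: a ≡ 323, b ≡ 62491. Check v ∈ {∞, 2, 3, 5, 11, 13, 17, 19, 23}.
v=13: a=13^0·(≡11), b=13^1·(≡4) mod 13; (11|13)=-1, (4|13)=+1; (−1)^{0·1·6}·(-1)^1·(+1)^0 = -1.
v=2: v_2(a)=-4, v_2(b)=2; units ≡ 3, 3 (mod 8); ε·ε+αω+βω = 1·1+-4·1+2·1 ≡ 1  ⇒  (a,b)_2 = -1.
v=5: a=5^4·(≡2), b=5^0·(≡1) mod 5; (2|5)=-1, (1|5)=+1; (−1)^{4·0·2}·(-1)^0·(+1)^4 = +1.
v=19: a=19^1·(≡9), b=19^3·(≡12) mod 19; (9|19)=+1, (12|19)=-1; (−1)^{1·3·9}·(+1)^3·(-1)^1 = +1.
v=17: a=17^1·(≡16), b=17^4·(≡9) mod 17; (16|17)=+1, (9|17)=+1; (−1)^{1·4·8}·(+1)^4·(+1)^1 = +1.
v=3: a=3^-2·(≡2), b=3^2·(≡1) mod 3; (2|3)=-1, (1|3)=+1; (−1)^{-2·2·1}·(-1)^2·(+1)^-2 = +1.
v=11: a=11^0·(≡3), b=11^1·(≡5) mod 11; (3|11)=+1, (5|11)=+1; (−1)^{0·1·5}·(+1)^1·(+1)^0 = +1.
v=∞: 323 > 0 and 62491 > 0  ⇒  (a,b)_∞ = +1.
v=23: a=23^0·(≡16), b=23^1·(≡1) mod 23; (16|23)=+1, (1|23)=+1; (−1)^{0·1·11}·(+1)^1·(+1)^0 = +1.
|Ram(323, 62491)| = 2, even; anisotropic at {2, 13}.

[2, 13]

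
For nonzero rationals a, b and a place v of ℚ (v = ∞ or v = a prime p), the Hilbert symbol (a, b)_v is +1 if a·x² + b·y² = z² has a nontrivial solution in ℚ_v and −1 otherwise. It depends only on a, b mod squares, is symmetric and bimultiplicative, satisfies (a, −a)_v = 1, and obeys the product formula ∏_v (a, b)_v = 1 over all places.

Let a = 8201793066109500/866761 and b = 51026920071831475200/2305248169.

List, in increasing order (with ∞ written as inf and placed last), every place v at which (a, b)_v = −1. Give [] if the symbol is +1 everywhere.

(a, b) ≡ (838695, 1621477) mod (ℚ^×)²; places V = {2, 3, 5, 7, 11, 13, 17, 19, 23, 29, 31, ∞}.
(a,b)_23: α=1, u≡21; β=1, v≡8 (mod 23); (21|23)=-1, (8|23)=+1; sign (−1)^1·-1^1·+1^1 = +1.
(a,b)_7: α=-4, u≡1; β=-2, v≡2 (mod 7); (1|7)=+1, (2|7)=+1; sign (−1)^0·+1^-2·+1^-4 = +1.
(a,b)_13: α=1, u≡4; β=3, v≡5 (mod 13); (4|13)=+1, (5|13)=-1; sign (−1)^0·+1^3·-1^1 = -1.
(a,b)_2: α=2, β=10; u≡7, v≡5 (mod 8); ε(u)ε(v)=1·0, αω(v)=2·1, βω(u)=10·0; sum ≡ 0  ⇒  +1.
(a,b)_11: α=3, u≡5; β=1, v≡7 (mod 11); (5|11)=+1, (7|11)=-1; sign (−1)^1·+1^1·-1^3 = +1.
(a,b)_31: α=2, u≡3; β=2, v≡12 (mod 31); (3|31)=-1, (12|31)=-1; sign (−1)^0·-1^2·-1^2 = +1.
(a,b)_3: α=1, u≡1; β=2, v≡1 (mod 3); (1|3)=+1, (1|3)=+1; sign (−1)^0·+1^2·+1^1 = +1.
(a,b)_29: α=2, u≡8; β=3, v≡20 (mod 29); (8|29)=-1, (20|29)=+1; sign (−1)^0·-1^3·+1^2 = -1.
(a,b)_5: α=3, u≡1; β=2, v≡2 (mod 5); (1|5)=+1, (2|5)=-1; sign (−1)^0·+1^2·-1^3 = -1.
(a,b)_∞: sgn(838695)=+, sgn(1621477)=+, so +1.
(a,b)_17: α=1, u≡16; β=1, v≡14 (mod 17); (16|17)=+1, (14|17)=-1; sign (−1)^0·+1^1·-1^1 = -1.
(a,b)_19: α=-2, u≡11; β=-6, v≡6 (mod 19); (11|19)=+1, (6|19)=+1; sign (−1)^0·+1^-6·+1^-2 = +1.
Ram(838695, 1621477) = {5, 13, 17, 29}; no ℚ_5-point on the conic.

[5, 13, 17, 29]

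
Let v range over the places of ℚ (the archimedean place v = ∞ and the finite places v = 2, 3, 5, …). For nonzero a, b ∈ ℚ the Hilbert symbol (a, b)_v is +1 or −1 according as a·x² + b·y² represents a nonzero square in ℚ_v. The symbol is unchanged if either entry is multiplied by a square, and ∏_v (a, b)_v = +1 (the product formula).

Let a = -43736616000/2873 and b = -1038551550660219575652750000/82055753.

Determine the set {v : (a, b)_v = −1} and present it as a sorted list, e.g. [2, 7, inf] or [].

Mod squares: a ≡ -21505, b ≡ -30107. Check v ∈ {∞, 2, 3, 5, 7, 11, 13, 17, 23, 37, 53}.
v=7: a=7^4·(≡3), b=7^7·(≡2) mod 7; (3|7)=-1, (2|7)=+1; (−1)^{4·7·3}·(-1)^7·(+1)^4 = -1.
v=17: a=17^-1·(≡11), b=17^-1·(≡11) mod 17; (11|17)=-1, (11|17)=-1; (−1)^{-1·-1·8}·(-1)^-1·(-1)^-1 = +1.
v=∞: -21505 < 0 and -30107 < 0  ⇒  (a,b)_∞ = -1.
v=2: v_2(a)=6, v_2(b)=4; units ≡ 7, 5 (mod 8); ε·ε+αω+βω = 1·0+6·1+4·0 ≡ 0  ⇒  (a,b)_2 = +1.
v=3: a=3^2·(≡2), b=3^4·(≡1) mod 3; (2|3)=-1, (1|3)=+1; (−1)^{2·4·1}·(-1)^4·(+1)^2 = +1.
v=11: a=11^1·(≡9), b=11^3·(≡10) mod 11; (9|11)=+1, (10|11)=-1; (−1)^{1·3·5}·(+1)^3·(-1)^1 = +1.
v=5: a=5^3·(≡4), b=5^6·(≡3) mod 5; (4|5)=+1, (3|5)=-1; (−1)^{3·6·2}·(+1)^6·(-1)^3 = -1.
v=53: a=53^0·(≡25), b=53^2·(≡27) mod 53; (25|53)=+1, (27|53)=-1; (−1)^{0·2·26}·(+1)^2·(-1)^0 = +1.
v=37: a=37^0·(≡2), b=37^2·(≡36) mod 37; (2|37)=-1, (36|37)=+1; (−1)^{0·2·18}·(-1)^2·(+1)^0 = +1.
v=13: a=13^-2·(≡10), b=13^-6·(≡3) mod 13; (10|13)=+1, (3|13)=+1; (−1)^{-2·-6·6}·(+1)^-6·(+1)^-2 = +1.
v=23: a=23^1·(≡12), b=23^3·(≡6) mod 23; (12|23)=+1, (6|23)=+1; (−1)^{1·3·11}·(+1)^3·(+1)^1 = -1.
|Ram(-21505, -30107)| = 4, even; anisotropic at {5, 7, 23, ∞}.

[5, 7, 23, inf]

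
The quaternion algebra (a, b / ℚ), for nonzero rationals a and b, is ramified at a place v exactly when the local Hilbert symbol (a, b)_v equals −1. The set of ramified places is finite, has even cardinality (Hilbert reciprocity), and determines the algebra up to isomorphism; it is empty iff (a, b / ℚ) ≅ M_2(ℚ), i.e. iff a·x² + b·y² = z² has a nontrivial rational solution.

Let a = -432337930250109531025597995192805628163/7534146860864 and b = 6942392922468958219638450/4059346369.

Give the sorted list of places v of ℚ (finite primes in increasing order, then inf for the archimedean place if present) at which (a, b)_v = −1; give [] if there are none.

[3, 23]

(a, b) ≡ (-222343, 86802) mod (ℚ^×)²; places V = {2, 3, 5, 7, 11, 13, 17, 19, 23, 29, 37, 41, ∞}.
(a,b)_17: α=5, u≡14; β=3, v≡11 (mod 17); (14|17)=-1, (11|17)=-1; sign (−1)^0·-1^3·-1^5 = +1.
(a,b)_23: α=8, u≡14; β=5, v≡13 (mod 23); (14|23)=-1, (13|23)=+1; sign (−1)^0·-1^5·+1^8 = -1.
(a,b)_41: α=3, u≡27; β=2, v≡33 (mod 41); (27|41)=-1, (33|41)=+1; sign (−1)^0·-1^2·+1^3 = +1.
(a,b)_37: α=2, u≡26; β=1, v≡14 (mod 37); (26|37)=+1, (14|37)=-1; sign (−1)^0·+1^1·-1^2 = +1.
(a,b)_3: α=6, u≡2; β=5, v≡2 (mod 3); (2|3)=-1, (2|3)=-1; sign (−1)^0·-1^5·-1^6 = -1.
(a,b)_∞: sgn(-222343)=−, sgn(86802)=+, so +1.
(a,b)_29: α=-3, u≡10; β=-2, v≡25 (mod 29); (10|29)=-1, (25|29)=+1; sign (−1)^0·-1^-2·+1^-3 = +1.
(a,b)_7: α=6, u≡5; β=4, v≡4 (mod 7); (5|7)=-1, (4|7)=+1; sign (−1)^0·-1^4·+1^6 = +1.
(a,b)_11: α=3, u≡9; β=2, v≡4 (mod 11); (9|11)=+1, (4|11)=+1; sign (−1)^0·+1^2·+1^3 = +1.
(a,b)_13: α=-6, u≡1; β=-6, v≡10 (mod 13); (1|13)=+1, (10|13)=+1; sign (−1)^0·+1^-6·+1^-6 = +1.
(a,b)_5: α=0, u≡3; β=2, v≡2 (mod 5); (3|5)=-1, (2|5)=-1; sign (−1)^0·-1^2·-1^0 = +1.
(a,b)_2: α=-6, β=1; u≡1, v≡1 (mod 8); ε(u)ε(v)=0·0, αω(v)=-6·0, βω(u)=1·0; sum ≡ 0  ⇒  +1.
(a,b)_19: α=2, u≡12; β=0, v≡3 (mod 19); (12|19)=-1, (3|19)=-1; sign (−1)^0·-1^0·-1^2 = +1.
Ram(-222343, 86802) = {3, 23}; no ℚ_3-point on the conic.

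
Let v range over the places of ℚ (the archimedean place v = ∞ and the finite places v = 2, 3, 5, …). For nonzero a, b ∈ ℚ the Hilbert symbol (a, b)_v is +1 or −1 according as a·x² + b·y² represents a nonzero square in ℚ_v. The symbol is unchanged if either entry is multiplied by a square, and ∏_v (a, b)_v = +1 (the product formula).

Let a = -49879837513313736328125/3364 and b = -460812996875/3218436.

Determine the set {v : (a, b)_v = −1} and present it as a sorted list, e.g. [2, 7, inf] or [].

[5, 17, 19, inf]

Mod squares: a ≡ -17765, b ≡ -124355. Check v ∈ {∞, 2, 3, 5, 7, 11, 13, 17, 19, 23, 29, 59}.
v=3: a=3^10·(≡1), b=3^-2·(≡1) mod 3; (1|3)=+1, (1|3)=+1; (−1)^{10·-2·1}·(+1)^-2·(+1)^10 = +1.
v=59: a=59^2·(≡16), b=59^0·(≡36) mod 59; (16|59)=+1, (36|59)=+1; (−1)^{2·0·29}·(+1)^0·(+1)^2 = +1.
v=11: a=11^3·(≡6), b=11^3·(≡3) mod 11; (6|11)=-1, (3|11)=+1; (−1)^{3·3·5}·(-1)^3·(+1)^3 = +1.
v=13: a=13^0·(≡8), b=13^-2·(≡10) mod 13; (8|13)=-1, (10|13)=+1; (−1)^{0·-2·6}·(-1)^-2·(+1)^0 = +1.
v=17: a=17^3·(≡1), b=17^1·(≡3) mod 17; (1|17)=+1, (3|17)=-1; (−1)^{3·1·8}·(+1)^1·(-1)^3 = -1.
v=5: a=5^9·(≡3), b=5^5·(≡1) mod 5; (3|5)=-1, (1|5)=+1; (−1)^{9·5·2}·(-1)^5·(+1)^9 = -1.
v=∞: -17765 < 0 and -124355 < 0  ⇒  (a,b)_∞ = -1.
v=23: a=23^0·(≡22), b=23^-2·(≡13) mod 23; (22|23)=-1, (13|23)=+1; (−1)^{0·-2·11}·(-1)^-2·(+1)^0 = +1.
v=19: a=19^1·(≡18), b=19^1·(≡8) mod 19; (18|19)=-1, (8|19)=-1; (−1)^{1·1·9}·(-1)^1·(-1)^1 = -1.
v=7: a=7^0·(≡4), b=7^3·(≡1) mod 7; (4|7)=+1, (1|7)=+1; (−1)^{0·3·3}·(+1)^3·(+1)^0 = +1.
v=29: a=29^-2·(≡27), b=29^0·(≡19) mod 29; (27|29)=-1, (19|29)=-1; (−1)^{-2·0·14}·(-1)^0·(-1)^-2 = +1.
v=2: v_2(a)=-2, v_2(b)=-2; units ≡ 3, 5 (mod 8); ε·ε+αω+βω = 1·0+-2·1+-2·1 ≡ 0  ⇒  (a,b)_2 = +1.
|Ram(-17765, -124355)| = 4, even; anisotropic at {5, 17, 19, ∞}.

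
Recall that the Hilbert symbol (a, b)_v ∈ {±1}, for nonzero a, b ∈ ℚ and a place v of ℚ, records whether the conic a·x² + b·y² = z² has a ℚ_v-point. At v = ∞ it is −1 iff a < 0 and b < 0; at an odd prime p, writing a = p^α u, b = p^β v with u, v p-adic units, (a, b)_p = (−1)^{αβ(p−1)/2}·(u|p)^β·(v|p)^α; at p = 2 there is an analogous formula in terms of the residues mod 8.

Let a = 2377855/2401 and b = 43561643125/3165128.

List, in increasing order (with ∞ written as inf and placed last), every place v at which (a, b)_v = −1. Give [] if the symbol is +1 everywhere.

(a, b) ≡ (4495, 58058) mod (ℚ^×)²; places V = {2, 5, 7, 11, 13, 17, 23, 29, 31, 37, ∞}.
(a,b)_37: α=0, u≡6; β=-2, v≡31 (mod 37); (6|37)=-1, (31|37)=-1; sign (−1)^0·-1^-2·-1^0 = +1.
(a,b)_23: α=2, u≡19; β=0, v≡18 (mod 23); (19|23)=-1, (18|23)=+1; sign (−1)^0·-1^0·+1^2 = +1.
(a,b)_13: α=0, u≡10; β=1, v≡5 (mod 13); (10|13)=+1, (5|13)=-1; sign (−1)^0·+1^1·-1^0 = +1.
(a,b)_29: α=1, u≡27; β=1, v≡1 (mod 29); (27|29)=-1, (1|29)=+1; sign (−1)^0·-1^1·+1^1 = -1.
(a,b)_17: α=0, u≡12; β=-2, v≡11 (mod 17); (12|17)=-1, (11|17)=-1; sign (−1)^0·-1^-2·-1^0 = +1.
(a,b)_5: α=1, u≡1; β=4, v≡3 (mod 5); (1|5)=+1, (3|5)=-1; sign (−1)^0·+1^4·-1^1 = -1.
(a,b)_11: α=0, u≡6; β=1, v≡5 (mod 11); (6|11)=-1, (5|11)=+1; sign (−1)^0·-1^1·+1^0 = -1.
(a,b)_31: α=1, u≡3; β=0, v≡17 (mod 31); (3|31)=-1, (17|31)=-1; sign (−1)^0·-1^0·-1^1 = -1.
(a,b)_∞: sgn(4495)=+, sgn(58058)=+, so +1.
(a,b)_7: α=-4, u≡4; β=5, v≡6 (mod 7); (4|7)=+1, (6|7)=-1; sign (−1)^0·+1^5·-1^-4 = +1.
(a,b)_2: α=0, β=-3; u≡7, v≡5 (mod 8); ε(u)ε(v)=1·0, αω(v)=0·1, βω(u)=-3·0; sum ≡ 0  ⇒  +1.
Ram(4495, 58058) = {5, 11, 29, 31}; no ℚ_5-point on the conic.

[5, 11, 29, 31]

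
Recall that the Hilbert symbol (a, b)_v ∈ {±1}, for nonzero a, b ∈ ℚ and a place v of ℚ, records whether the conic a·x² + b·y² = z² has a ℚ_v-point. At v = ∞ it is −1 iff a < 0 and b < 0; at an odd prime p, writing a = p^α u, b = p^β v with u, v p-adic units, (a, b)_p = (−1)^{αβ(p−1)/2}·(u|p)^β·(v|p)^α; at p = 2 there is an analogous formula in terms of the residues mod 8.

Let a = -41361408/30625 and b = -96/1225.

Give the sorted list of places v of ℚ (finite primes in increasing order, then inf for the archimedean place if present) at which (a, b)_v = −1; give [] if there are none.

[2, 3, 17, inf]

(a, b) ≡ (-1122, -6) mod (ℚ^×)²; places V = {2, 3, 5, 7, 11, 17, ∞}.
(a,b)_17: α=1, u≡2; β=0, v≡6 (mod 17); (2|17)=+1, (6|17)=-1; sign (−1)^0·+1^0·-1^1 = -1.
(a,b)_3: α=3, u≡1; β=1, v≡1 (mod 3); (1|3)=+1, (1|3)=+1; sign (−1)^1·+1^1·+1^3 = -1.
(a,b)_11: α=1, u≡2; β=0, v≡9 (mod 11); (2|11)=-1, (9|11)=+1; sign (−1)^0·-1^0·+1^1 = +1.
(a,b)_5: α=-4, u≡3; β=-2, v≡1 (mod 5); (3|5)=-1, (1|5)=+1; sign (−1)^0·-1^-2·+1^-4 = +1.
(a,b)_∞: sgn(-1122)=−, sgn(-6)=−, so -1.
(a,b)_2: α=13, β=5; u≡7, v≡5 (mod 8); ε(u)ε(v)=1·0, αω(v)=13·1, βω(u)=5·0; sum ≡ 1  ⇒  -1.
(a,b)_7: α=-2, u≡5; β=-2, v≡4 (mod 7); (5|7)=-1, (4|7)=+1; sign (−1)^0·-1^-2·+1^-2 = +1.
(-1122, -6 / ℚ) ramifies at {2, 3, 17, ∞}: a division algebra.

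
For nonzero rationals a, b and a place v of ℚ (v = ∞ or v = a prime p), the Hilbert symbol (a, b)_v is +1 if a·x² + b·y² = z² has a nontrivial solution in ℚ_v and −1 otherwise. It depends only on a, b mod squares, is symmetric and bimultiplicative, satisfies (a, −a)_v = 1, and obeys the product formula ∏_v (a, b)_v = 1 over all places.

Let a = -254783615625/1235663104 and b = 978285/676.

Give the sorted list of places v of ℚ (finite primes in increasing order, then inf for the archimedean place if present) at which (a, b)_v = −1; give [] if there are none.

[3, 11]

(a, b) ≡ (-385, 165) mod (ℚ^×)²; places V = {2, 3, 5, 7, 11, 13, ∞}.
(a,b)_7: α=7, u≡1; β=2, v≡2 (mod 7); (1|7)=+1, (2|7)=+1; sign (−1)^0·+1^2·+1^7 = +1.
(a,b)_2: α=-8, β=-2; u≡7, v≡5 (mod 8); ε(u)ε(v)=1·0, αω(v)=-8·1, βω(u)=-2·0; sum ≡ 0  ⇒  +1.
(a,b)_5: α=5, u≡2; β=1, v≡2 (mod 5); (2|5)=-1, (2|5)=-1; sign (−1)^0·-1^1·-1^5 = +1.
(a,b)_∞: sgn(-385)=−, sgn(165)=+, so +1.
(a,b)_3: α=2, u≡2; β=1, v≡1 (mod 3); (2|3)=-1, (1|3)=+1; sign (−1)^0·-1^1·+1^2 = -1.
(a,b)_13: α=-6, u≡8; β=-2, v≡12 (mod 13); (8|13)=-1, (12|13)=+1; sign (−1)^0·-1^-2·+1^-6 = +1.
(a,b)_11: α=1, u≡9; β=3, v≡4 (mod 11); (9|11)=+1, (4|11)=+1; sign (−1)^1·+1^3·+1^1 = -1.
Ram(-385, 165) = {3, 11}; no ℚ_3-point on the conic.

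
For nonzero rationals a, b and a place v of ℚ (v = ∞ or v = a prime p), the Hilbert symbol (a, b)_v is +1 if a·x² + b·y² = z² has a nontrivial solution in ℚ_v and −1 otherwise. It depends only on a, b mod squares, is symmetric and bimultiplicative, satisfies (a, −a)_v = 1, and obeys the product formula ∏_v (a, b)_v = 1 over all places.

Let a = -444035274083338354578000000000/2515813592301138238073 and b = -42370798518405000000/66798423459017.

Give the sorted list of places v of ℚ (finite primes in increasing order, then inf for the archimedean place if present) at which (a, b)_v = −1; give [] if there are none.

[2, 7, 17, 23, 41, inf]

Mod squares: a ≡ -561085, b ≡ -85. Check v ∈ {∞, 2, 3, 5, 7, 17, 19, 23, 41}.
v=∞: -561085 < 0 and -85 < 0  ⇒  (a,b)_∞ = -1.
v=17: a=17^-7·(≡2), b=17^-5·(≡5) mod 17; (2|17)=+1, (5|17)=-1; (−1)^{-7·-5·8}·(+1)^-5·(-1)^-7 = -1.
v=19: a=19^-10·(≡9), b=19^-6·(≡12) mod 19; (9|19)=+1, (12|19)=-1; (−1)^{-10·-6·9}·(+1)^-6·(-1)^-10 = +1.
v=3: a=3^8·(≡2), b=3^4·(≡2) mod 3; (2|3)=-1, (2|3)=-1; (−1)^{8·4·1}·(-1)^4·(-1)^8 = +1.
v=5: a=5^9·(≡3), b=5^7·(≡3) mod 5; (3|5)=-1, (3|5)=-1; (−1)^{9·7·2}·(-1)^7·(-1)^9 = +1.
v=41: a=41^3·(≡18), b=41^2·(≡15) mod 41; (18|41)=+1, (15|41)=-1; (−1)^{3·2·20}·(+1)^2·(-1)^3 = -1.
v=23: a=23^3·(≡1), b=23^2·(≡7) mod 23; (1|23)=+1, (7|23)=-1; (−1)^{3·2·11}·(+1)^2·(-1)^3 = -1.
v=7: a=7^9·(≡4), b=7^6·(≡5) mod 7; (4|7)=+1, (5|7)=-1; (−1)^{9·6·3}·(+1)^6·(-1)^9 = -1.
v=2: v_2(a)=10, v_2(b)=6; units ≡ 3, 3 (mod 8); ε·ε+αω+βω = 1·1+10·1+6·1 ≡ 1  ⇒  (a,b)_2 = -1.
Ram(-561085, -85) = {2, 7, 17, 23, 41, ∞}; no ℚ_2-point on the conic.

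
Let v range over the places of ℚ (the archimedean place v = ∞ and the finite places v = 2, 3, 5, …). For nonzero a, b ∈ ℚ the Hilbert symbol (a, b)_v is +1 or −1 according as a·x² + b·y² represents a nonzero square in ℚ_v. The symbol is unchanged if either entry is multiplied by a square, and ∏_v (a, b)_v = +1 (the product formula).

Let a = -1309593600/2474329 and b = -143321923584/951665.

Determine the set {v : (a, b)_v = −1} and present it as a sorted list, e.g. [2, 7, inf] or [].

[29, inf]

Mod squares: a ≡ -29, b ≡ -35815. Check v ∈ {∞, 2, 3, 5, 7, 11, 13, 19, 29}.
v=2: v_2(a)=12, v_2(b)=16; units ≡ 3, 1 (mod 8); ε·ε+αω+βω = 1·0+12·0+16·1 ≡ 0  ⇒  (a,b)_2 = +1.
v=13: a=13^-2·(≡12), b=13^-1·(≡9) mod 13; (12|13)=+1, (9|13)=+1; (−1)^{-2·-1·6}·(+1)^-1·(+1)^-2 = +1.
v=5: a=5^2·(≡4), b=5^-1·(≡2) mod 5; (4|5)=+1, (2|5)=-1; (−1)^{2·-1·2}·(+1)^-1·(-1)^2 = +1.
v=11: a=11^-4·(≡1), b=11^-4·(≡4) mod 11; (1|11)=+1, (4|11)=+1; (−1)^{-4·-4·5}·(+1)^-4·(+1)^-4 = +1.
v=∞: -29 < 0 and -35815 < 0  ⇒  (a,b)_∞ = -1.
v=19: a=19^0·(≡6), b=19^1·(≡2) mod 19; (6|19)=+1, (2|19)=-1; (−1)^{0·1·9}·(+1)^1·(-1)^0 = +1.
v=7: a=7^2·(≡5), b=7^2·(≡2) mod 7; (5|7)=-1, (2|7)=+1; (−1)^{2·2·3}·(-1)^2·(+1)^2 = +1.
v=29: a=29^1·(≡20), b=29^1·(≡15) mod 29; (20|29)=+1, (15|29)=-1; (−1)^{1·1·14}·(+1)^1·(-1)^1 = -1.
v=3: a=3^2·(≡1), b=3^4·(≡2) mod 3; (1|3)=+1, (2|3)=-1; (−1)^{2·4·1}·(+1)^4·(-1)^2 = +1.
Ram(-29, -35815) = {29, ∞}; no ℚ_29-point on the conic.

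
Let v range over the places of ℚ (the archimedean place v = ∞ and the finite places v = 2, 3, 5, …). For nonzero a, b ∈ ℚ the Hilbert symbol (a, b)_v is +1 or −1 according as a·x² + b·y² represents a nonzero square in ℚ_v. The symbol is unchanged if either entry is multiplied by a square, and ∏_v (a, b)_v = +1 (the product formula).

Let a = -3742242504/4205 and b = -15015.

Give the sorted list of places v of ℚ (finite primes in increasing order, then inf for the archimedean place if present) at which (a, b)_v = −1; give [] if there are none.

(a, b) ≡ (-2730, -15015) mod (ℚ^×)²; places V = {2, 3, 5, 7, 11, 13, 17, 29, ∞}.
(a,b)_29: α=-2, u≡6; β=0, v≡7 (mod 29); (6|29)=+1, (7|29)=+1; sign (−1)^0·+1^0·+1^-2 = +1.
(a,b)_13: α=1, u≡7; β=1, v≡2 (mod 13); (7|13)=-1, (2|13)=-1; sign (−1)^0·-1^1·-1^1 = +1.
(a,b)_17: α=2, u≡11; β=0, v≡13 (mod 17); (11|17)=-1, (13|17)=+1; sign (−1)^0·-1^0·+1^2 = +1.
(a,b)_11: α=2, u≡3; β=1, v≡10 (mod 11); (3|11)=+1, (10|11)=-1; sign (−1)^0·+1^1·-1^2 = +1.
(a,b)_2: α=3, β=0; u≡3, v≡1 (mod 8); ε(u)ε(v)=1·0, αω(v)=3·0, βω(u)=0·1; sum ≡ 0  ⇒  +1.
(a,b)_∞: sgn(-2730)=−, sgn(-15015)=−, so -1.
(a,b)_5: α=-1, u≡1; β=1, v≡2 (mod 5); (1|5)=+1, (2|5)=-1; sign (−1)^0·+1^1·-1^-1 = -1.
(a,b)_3: α=1, u≡2; β=1, v≡2 (mod 3); (2|3)=-1, (2|3)=-1; sign (−1)^1·-1^1·-1^1 = -1.
(a,b)_7: α=3, u≡1; β=1, v≡4 (mod 7); (1|7)=+1, (4|7)=+1; sign (−1)^1·+1^1·+1^3 = -1.
|Ram(-2730, -15015)| = 4, even; anisotropic at {3, 5, 7, ∞}.

[3, 5, 7, inf]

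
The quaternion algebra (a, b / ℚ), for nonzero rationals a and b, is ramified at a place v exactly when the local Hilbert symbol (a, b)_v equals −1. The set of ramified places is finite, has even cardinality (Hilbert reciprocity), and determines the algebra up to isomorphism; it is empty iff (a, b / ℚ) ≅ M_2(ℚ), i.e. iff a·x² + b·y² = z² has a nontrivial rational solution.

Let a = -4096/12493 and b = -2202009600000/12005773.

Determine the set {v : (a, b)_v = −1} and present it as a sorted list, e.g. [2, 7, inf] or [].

Mod squares: a ≡ -13, b ≡ -2730. Check v ∈ {∞, 2, 3, 5, 7, 13, 31}.
v=2: v_2(a)=12, v_2(b)=25; units ≡ 3, 3 (mod 8); ε·ε+αω+βω = 1·1+12·1+25·1 ≡ 0  ⇒  (a,b)_2 = +1.
v=3: a=3^0·(≡2), b=3^1·(≡2) mod 3; (2|3)=-1, (2|3)=-1; (−1)^{0·1·1}·(-1)^1·(-1)^0 = -1.
v=31: a=31^-2·(≡14), b=31^-4·(≡24) mod 31; (14|31)=+1, (24|31)=-1; (−1)^{-2·-4·15}·(+1)^-4·(-1)^-2 = +1.
v=∞: -13 < 0 and -2730 < 0  ⇒  (a,b)_∞ = -1.
v=7: a=7^0·(≡4), b=7^1·(≡1) mod 7; (4|7)=+1, (1|7)=+1; (−1)^{0·1·3}·(+1)^1·(+1)^0 = +1.
v=5: a=5^0·(≡3), b=5^5·(≡1) mod 5; (3|5)=-1, (1|5)=+1; (−1)^{0·5·2}·(-1)^5·(+1)^0 = -1.
v=13: a=13^-1·(≡1), b=13^-1·(≡11) mod 13; (1|13)=+1, (11|13)=-1; (−1)^{-1·-1·6}·(+1)^-1·(-1)^-1 = -1.
Ram(-13, -2730) = {3, 5, 13, ∞}; no ℚ_3-point on the conic.

[3, 5, 13, inf]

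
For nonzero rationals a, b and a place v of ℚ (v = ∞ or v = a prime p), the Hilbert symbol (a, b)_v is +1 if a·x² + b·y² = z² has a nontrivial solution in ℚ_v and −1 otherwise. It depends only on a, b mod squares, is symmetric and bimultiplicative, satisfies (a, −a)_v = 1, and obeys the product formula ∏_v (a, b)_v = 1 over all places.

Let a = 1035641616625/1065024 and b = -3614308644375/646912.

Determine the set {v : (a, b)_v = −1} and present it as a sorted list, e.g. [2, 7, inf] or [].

(a, b) ≡ (385, -273) mod (ℚ^×)²; places V = {2, 3, 5, 7, 11, 13, 19, 23, 41, 43, ∞}.
(a,b)_23: α=2, u≡7; β=0, v≡16 (mod 23); (7|23)=-1, (16|23)=+1; sign (−1)^0·-1^0·+1^2 = +1.
(a,b)_3: α=-2, u≡1; β=7, v≡2 (mod 3); (1|3)=+1, (2|3)=-1; sign (−1)^0·+1^7·-1^-2 = +1.
(a,b)_2: α=-6, β=-8; u≡1, v≡7 (mod 8); ε(u)ε(v)=0·1, αω(v)=-6·0, βω(u)=-8·0; sum ≡ 0  ⇒  +1.
(a,b)_43: α=-2, u≡17; β=0, v≡2 (mod 43); (17|43)=+1, (2|43)=-1; sign (−1)^0·+1^0·-1^-2 = +1.
(a,b)_11: α=3, u≡8; β=2, v≡8 (mod 11); (8|11)=-1, (8|11)=-1; sign (−1)^0·-1^2·-1^3 = -1.
(a,b)_5: α=3, u≡2; β=4, v≡2 (mod 5); (2|5)=-1, (2|5)=-1; sign (−1)^0·-1^4·-1^3 = -1.
(a,b)_7: α=1, u≡5; β=-1, v≡6 (mod 7); (5|7)=-1, (6|7)=-1; sign (−1)^1·-1^-1·-1^1 = -1.
(a,b)_41: α=2, u≡31; β=2, v≡14 (mod 41); (31|41)=+1, (14|41)=-1; sign (−1)^0·+1^2·-1^2 = +1.
(a,b)_19: α=0, u≡4; β=-2, v≡14 (mod 19); (4|19)=+1, (14|19)=-1; sign (−1)^0·+1^-2·-1^0 = +1.
(a,b)_∞: sgn(385)=+, sgn(-273)=−, so +1.
(a,b)_13: α=0, u≡8; β=1, v≡5 (mod 13); (8|13)=-1, (5|13)=-1; sign (−1)^0·-1^1·-1^0 = -1.
(385, -273 / ℚ) ramifies at {5, 7, 11, 13}: a division algebra.

[5, 7, 11, 13]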